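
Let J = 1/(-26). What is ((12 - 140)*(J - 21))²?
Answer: 1225560064/169 ≈ 7.2518e+6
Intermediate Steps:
J = -1/26 ≈ -0.038462
((12 - 140)*(J - 21))² = ((12 - 140)*(-1/26 - 21))² = (-128*(-547/26))² = (35008/13)² = 1225560064/169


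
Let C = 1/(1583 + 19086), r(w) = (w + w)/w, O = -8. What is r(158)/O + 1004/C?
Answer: 83006703/4 ≈ 2.0752e+7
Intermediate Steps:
r(w) = 2 (r(w) = (2*w)/w = 2)
C = 1/20669 ≈ 4.8382e-5
r(158)/O + 1004/C = 2/(-8) + 1004/(1/20669) = 2*(-1/8) + 1004*20669 = -1/4 + 20751676 = 83006703/4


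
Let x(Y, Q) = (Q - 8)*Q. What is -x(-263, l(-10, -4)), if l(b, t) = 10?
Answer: -20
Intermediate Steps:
x(Y, Q) = Q*(-8 + Q) (x(Y, Q) = (-8 + Q)*Q = Q*(-8 + Q))
-x(-263, l(-10, -4)) = -10*(-8 + 10) = -10*2 = -1*20 = -20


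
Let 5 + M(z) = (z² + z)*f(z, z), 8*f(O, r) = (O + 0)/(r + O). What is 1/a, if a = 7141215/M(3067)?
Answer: 784123/9521620 ≈ 0.082352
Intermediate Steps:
f(O, r) = O/(8*(O + r)) (f(O, r) = ((O + 0)/(r + O))/8 = (O/(O + r))/8 = O/(8*(O + r)))
M(z) = -5 + z/16 + z²/16 (M(z) = -5 + (z² + z)*(z/(8*(z + z))) = -5 + (z + z²)*(z/(8*((2*z)))) = -5 + (z + z²)*(z*(1/(2*z))/8) = -5 + (z + z²)*(1/16) = -5 + (z/16 + z²/16) = -5 + z/16 + z²/16)
a = 9521620/784123 (a = 7141215/(-5 + (1/16)*3067 + (1/16)*3067²) = 7141215/(-5 + 3067/16 + (1/16)*9406489) = 7141215/(-5 + 3067/16 + 9406489/16) = 7141215/(2352369/4) = 7141215*(4/2352369) = 9521620/784123 ≈ 12.143)
1/a = 1/(9521620/784123) = 784123/9521620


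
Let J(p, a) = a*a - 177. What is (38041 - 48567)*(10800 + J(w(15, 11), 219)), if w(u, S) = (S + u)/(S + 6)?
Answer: -616655184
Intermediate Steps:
w(u, S) = (S + u)/(6 + S)
J(p, a) = -177 + a**2 (J(p, a) = a**2 - 177 = -177 + a**2)
(38041 - 48567)*(10800 + J(w(15, 11), 219)) = (38041 - 48567)*(10800 + (-177 + 219**2)) = -10526*(10800 + (-177 + 47961)) = -10526*(10800 + 47784) = -10526*58584 = -616655184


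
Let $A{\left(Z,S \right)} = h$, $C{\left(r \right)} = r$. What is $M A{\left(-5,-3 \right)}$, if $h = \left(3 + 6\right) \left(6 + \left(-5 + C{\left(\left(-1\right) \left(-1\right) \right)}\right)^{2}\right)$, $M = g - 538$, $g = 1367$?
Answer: $164142$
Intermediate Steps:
$M = 829$ ($M = 1367 - 538 = 829$)
$h = 198$ ($h = \left(3 + 6\right) \left(6 + \left(-5 - -1\right)^{2}\right) = 9 \left(6 + \left(-5 + 1\right)^{2}\right) = 9 \left(6 + \left(-4\right)^{2}\right) = 9 \left(6 + 16\right) = 9 \cdot 22 = 198$)
$A{\left(Z,S \right)} = 198$
$M A{\left(-5,-3 \right)} = 829 \cdot 198 = 164142$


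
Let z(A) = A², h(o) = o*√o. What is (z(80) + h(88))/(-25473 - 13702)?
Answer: -256/1567 - 176*√22/39175 ≈ -0.18444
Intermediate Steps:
h(o) = o^(3/2)
(z(80) + h(88))/(-25473 - 13702) = (80² + 88^(3/2))/(-25473 - 13702) = (6400 + 176*√22)/(-39175) = (6400 + 176*√22)*(-1/39175) = -256/1567 - 176*√22/39175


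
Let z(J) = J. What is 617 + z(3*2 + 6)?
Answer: 629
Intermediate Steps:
617 + z(3*2 + 6) = 617 + (3*2 + 6) = 617 + (6 + 6) = 617 + 12 = 629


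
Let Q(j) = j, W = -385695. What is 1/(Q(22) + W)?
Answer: -1/385673 ≈ -2.5929e-6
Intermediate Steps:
1/(Q(22) + W) = 1/(22 - 385695) = 1/(-385673) = -1/385673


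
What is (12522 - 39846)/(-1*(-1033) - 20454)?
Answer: 27324/19421 ≈ 1.4069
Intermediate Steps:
(12522 - 39846)/(-1*(-1033) - 20454) = -27324/(1033 - 20454) = -27324/(-19421) = -27324*(-1/19421) = 27324/19421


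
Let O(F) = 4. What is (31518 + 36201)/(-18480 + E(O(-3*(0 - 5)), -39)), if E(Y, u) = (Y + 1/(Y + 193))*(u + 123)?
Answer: -4446881/1191428 ≈ -3.7324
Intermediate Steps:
E(Y, u) = (123 + u)*(Y + 1/(193 + Y)) (E(Y, u) = (Y + 1/(193 + Y))*(123 + u) = (123 + u)*(Y + 1/(193 + Y)))
(31518 + 36201)/(-18480 + E(O(-3*(0 - 5)), -39)) = (31518 + 36201)/(-18480 + (123 - 39 + 123*4² + 23739*4 - 39*4² + 193*4*(-39))/(193 + 4)) = 67719/(-18480 + (123 - 39 + 123*16 + 94956 - 39*16 - 30108)/197) = 67719/(-18480 + (123 - 39 + 1968 + 94956 - 624 - 30108)/197) = 67719/(-18480 + (1/197)*66276) = 67719/(-18480 + 66276/197) = 67719/(-3574284/197) = 67719*(-197/3574284) = -4446881/1191428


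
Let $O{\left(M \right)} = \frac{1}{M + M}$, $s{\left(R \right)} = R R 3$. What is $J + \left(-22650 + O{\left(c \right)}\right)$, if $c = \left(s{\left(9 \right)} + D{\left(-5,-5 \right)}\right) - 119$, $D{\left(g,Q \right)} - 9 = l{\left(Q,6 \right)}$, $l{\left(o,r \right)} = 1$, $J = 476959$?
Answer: $\frac{121754813}{268} \approx 4.5431 \cdot 10^{5}$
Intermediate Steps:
$s{\left(R \right)} = 3 R^{2}$ ($s{\left(R \right)} = R^{2} \cdot 3 = 3 R^{2}$)
$D{\left(g,Q \right)} = 10$ ($D{\left(g,Q \right)} = 9 + 1 = 10$)
$c = 134$ ($c = \left(3 \cdot 9^{2} + 10\right) - 119 = \left(3 \cdot 81 + 10\right) - 119 = \left(243 + 10\right) - 119 = 253 - 119 = 134$)
$O{\left(M \right)} = \frac{1}{2 M}$
$J + \left(-22650 + O{\left(c \right)}\right) = 476959 - \left(22650 - \frac{1}{2 \cdot 134}\right) = 476959 + \left(-22650 + \frac{1}{2} \cdot \frac{1}{134}\right) = 476959 + \left(-22650 + \frac{1}{268}\right) = 476959 - \frac{6070199}{268} = \frac{121754813}{268}$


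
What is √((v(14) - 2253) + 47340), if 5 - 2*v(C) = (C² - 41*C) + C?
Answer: √181086/2 ≈ 212.77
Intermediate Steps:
v(C) = 5/2 + 20*C - C²/2 (v(C) = 5/2 - ((C² - 41*C) + C)/2 = 5/2 - (C² - 40*C)/2 = 5/2 + (20*C - C²/2) = 5/2 + 20*C - C²/2)
√((v(14) - 2253) + 47340) = √(((5/2 + 20*14 - ½*14²) - 2253) + 47340) = √(((5/2 + 280 - ½*196) - 2253) + 47340) = √(((5/2 + 280 - 98) - 2253) + 47340) = √((369/2 - 2253) + 47340) = √(-4137/2 + 47340) = √(90543/2) = √181086/2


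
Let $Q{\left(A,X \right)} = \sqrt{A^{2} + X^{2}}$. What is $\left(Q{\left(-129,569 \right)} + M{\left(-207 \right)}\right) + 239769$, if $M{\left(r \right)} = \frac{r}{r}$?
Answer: $239770 + \sqrt{340402} \approx 2.4035 \cdot 10^{5}$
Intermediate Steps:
$M{\left(r \right)} = 1$
$\left(Q{\left(-129,569 \right)} + M{\left(-207 \right)}\right) + 239769 = \left(\sqrt{\left(-129\right)^{2} + 569^{2}} + 1\right) + 239769 = \left(\sqrt{16641 + 323761} + 1\right) + 239769 = \left(\sqrt{340402} + 1\right) + 239769 = \left(1 + \sqrt{340402}\right) + 239769 = 239770 + \sqrt{340402}$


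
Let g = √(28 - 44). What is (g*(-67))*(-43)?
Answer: 11524*I ≈ 11524.0*I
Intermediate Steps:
g = 4*I (g = √(-16) = 4*I ≈ 4.0*I)
(g*(-67))*(-43) = ((4*I)*(-67))*(-43) = -268*I*(-43) = 11524*I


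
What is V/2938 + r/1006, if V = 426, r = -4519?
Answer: -6424133/1477814 ≈ -4.3471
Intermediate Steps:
V/2938 + r/1006 = 426/2938 - 4519/1006 = 426*(1/2938) - 4519*1/1006 = 213/1469 - 4519/1006 = -6424133/1477814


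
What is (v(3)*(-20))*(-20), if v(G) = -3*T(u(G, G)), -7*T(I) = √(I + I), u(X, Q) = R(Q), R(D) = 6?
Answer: 2400*√3/7 ≈ 593.85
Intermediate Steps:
u(X, Q) = 6
T(I) = -√2*√I/7 (T(I) = -√(I + I)/7 = -√2*√I/7)
v(G) = 6*√3/7 (v(G) = -(-3)*√2*√6/7 = -(-6)*√3/7 = 6*√3/7)
(v(3)*(-20))*(-20) = ((6*√3/7)*(-20))*(-20) = -120*√3/7*(-20) = 2400*√3/7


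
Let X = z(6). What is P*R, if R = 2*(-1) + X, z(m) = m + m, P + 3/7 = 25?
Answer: 1720/7 ≈ 245.71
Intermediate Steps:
P = 172/7 (P = -3/7 + 25 = 172/7 ≈ 24.571)
z(m) = 2*m
X = 12 (X = 2*6 = 12)
R = 10 (R = 2*(-1) + 12 = -2 + 12 = 10)
P*R = (172/7)*10 = 1720/7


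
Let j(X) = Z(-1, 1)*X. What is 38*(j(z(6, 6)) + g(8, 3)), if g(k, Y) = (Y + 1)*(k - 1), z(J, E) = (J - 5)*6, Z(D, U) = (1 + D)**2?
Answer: 1064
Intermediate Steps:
z(J, E) = -30 + 6*J (z(J, E) = (-5 + J)*6 = -30 + 6*J)
g(k, Y) = (1 + Y)*(-1 + k)
j(X) = 0 (j(X) = (1 - 1)**2*X = 0**2*X = 0*X = 0)
38*(j(z(6, 6)) + g(8, 3)) = 38*(0 + (-1 + 8 - 1*3 + 3*8)) = 38*(0 + (-1 + 8 - 3 + 24)) = 38*(0 + 28) = 38*28 = 1064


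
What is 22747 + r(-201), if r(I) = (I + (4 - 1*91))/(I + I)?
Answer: 1524097/67 ≈ 22748.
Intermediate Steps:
r(I) = (-87 + I)/(2*I) (r(I) = (I + (4 - 91))/((2*I)) = (I - 87)*(1/(2*I)) = (-87 + I)*(1/(2*I)) = (-87 + I)/(2*I))
22747 + r(-201) = 22747 + (½)*(-87 - 201)/(-201) = 22747 + (½)*(-1/201)*(-288) = 22747 + 48/67 = 1524097/67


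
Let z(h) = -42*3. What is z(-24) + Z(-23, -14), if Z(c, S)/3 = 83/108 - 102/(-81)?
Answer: -1439/12 ≈ -119.92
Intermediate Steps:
z(h) = -126
Z(c, S) = 73/12 (Z(c, S) = 3*(83/108 - 102/(-81)) = 3*(83*(1/108) - 102*(-1/81)) = 3*(83/108 + 34/27) = 3*(73/36) = 73/12)
z(-24) + Z(-23, -14) = -126 + 73/12 = -1439/12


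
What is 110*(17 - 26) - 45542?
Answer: -46532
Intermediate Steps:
110*(17 - 26) - 45542 = 110*(-9) - 45542 = -990 - 45542 = -46532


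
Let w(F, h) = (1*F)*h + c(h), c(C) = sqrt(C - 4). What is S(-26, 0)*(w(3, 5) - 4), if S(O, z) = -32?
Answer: -384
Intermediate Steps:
c(C) = sqrt(-4 + C)
w(F, h) = sqrt(-4 + h) + F*h (w(F, h) = (1*F)*h + sqrt(-4 + h) = F*h + sqrt(-4 + h) = sqrt(-4 + h) + F*h)
S(-26, 0)*(w(3, 5) - 4) = -32*((sqrt(-4 + 5) + 3*5) - 4) = -32*((sqrt(1) + 15) - 4) = -32*((1 + 15) - 4) = -32*(16 - 4) = -32*12 = -384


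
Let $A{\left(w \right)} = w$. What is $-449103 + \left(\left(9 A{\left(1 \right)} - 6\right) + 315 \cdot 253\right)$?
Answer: $-369405$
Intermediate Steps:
$-449103 + \left(\left(9 A{\left(1 \right)} - 6\right) + 315 \cdot 253\right) = -449103 + \left(\left(9 \cdot 1 - 6\right) + 315 \cdot 253\right) = -449103 + \left(\left(9 - 6\right) + 79695\right) = -449103 + \left(3 + 79695\right) = -449103 + 79698 = -369405$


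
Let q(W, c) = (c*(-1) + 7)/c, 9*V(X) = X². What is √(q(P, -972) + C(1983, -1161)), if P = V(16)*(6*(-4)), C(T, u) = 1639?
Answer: √4776387/54 ≈ 40.472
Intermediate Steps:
V(X) = X²/9
P = -2048/3 (P = ((⅑)*16²)*(6*(-4)) = ((⅑)*256)*(-24) = (256/9)*(-24) = -2048/3 ≈ -682.67)
q(W, c) = (7 - c)/c (q(W, c) = (-c + 7)/c = (7 - c)/c)
√(q(P, -972) + C(1983, -1161)) = √((7 - 1*(-972))/(-972) + 1639) = √(-(7 + 972)/972 + 1639) = √(-1/972*979 + 1639) = √(-979/972 + 1639) = √(1592129/972) = √4776387/54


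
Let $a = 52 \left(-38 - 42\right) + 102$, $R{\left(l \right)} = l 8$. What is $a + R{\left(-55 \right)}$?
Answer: $-4498$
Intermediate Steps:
$R{\left(l \right)} = 8 l$
$a = -4058$ ($a = 52 \left(-38 - 42\right) + 102 = 52 \left(-80\right) + 102 = -4160 + 102 = -4058$)
$a + R{\left(-55 \right)} = -4058 + 8 \left(-55\right) = -4058 - 440 = -4498$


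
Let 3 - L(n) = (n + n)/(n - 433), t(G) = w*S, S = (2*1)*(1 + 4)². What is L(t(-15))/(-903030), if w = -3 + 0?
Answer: -483/175488830 ≈ -2.7523e-6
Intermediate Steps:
w = -3
S = 50 (S = 2*5² = 2*25 = 50)
t(G) = -150 (t(G) = -3*50 = -150)
L(n) = 3 - 2*n/(-433 + n) (L(n) = 3 - (n + n)/(n - 433) = 3 - 2*n/(-433 + n))
L(t(-15))/(-903030) = ((-1299 - 150)/(-433 - 150))/(-903030) = (-1449/(-583))*(-1/903030) = -1/583*(-1449)*(-1/903030) = (1449/583)*(-1/903030) = -483/175488830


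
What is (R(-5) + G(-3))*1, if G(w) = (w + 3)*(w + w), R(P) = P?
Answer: -5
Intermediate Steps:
G(w) = 2*w*(3 + w) (G(w) = (3 + w)*(2*w) = 2*w*(3 + w))
(R(-5) + G(-3))*1 = (-5 + 2*(-3)*(3 - 3))*1 = (-5 + 2*(-3)*0)*1 = (-5 + 0)*1 = -5*1 = -5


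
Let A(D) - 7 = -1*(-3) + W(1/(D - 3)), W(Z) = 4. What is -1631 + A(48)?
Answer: -1617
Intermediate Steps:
A(D) = 14 (A(D) = 7 + (-1*(-3) + 4) = 7 + (3 + 4) = 7 + 7 = 14)
-1631 + A(48) = -1631 + 14 = -1617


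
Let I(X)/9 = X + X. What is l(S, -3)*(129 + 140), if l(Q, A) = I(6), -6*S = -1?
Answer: 29052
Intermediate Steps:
S = ⅙ (S = -⅙*(-1) = ⅙ ≈ 0.16667)
I(X) = 18*X (I(X) = 9*(X + X) = 9*(2*X) = 18*X)
l(Q, A) = 108 (l(Q, A) = 18*6 = 108)
l(S, -3)*(129 + 140) = 108*(129 + 140) = 108*269 = 29052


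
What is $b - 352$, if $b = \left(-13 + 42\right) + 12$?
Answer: $-311$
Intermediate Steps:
$b = 41$ ($b = 29 + 12 = 41$)
$b - 352 = 41 - 352 = -311$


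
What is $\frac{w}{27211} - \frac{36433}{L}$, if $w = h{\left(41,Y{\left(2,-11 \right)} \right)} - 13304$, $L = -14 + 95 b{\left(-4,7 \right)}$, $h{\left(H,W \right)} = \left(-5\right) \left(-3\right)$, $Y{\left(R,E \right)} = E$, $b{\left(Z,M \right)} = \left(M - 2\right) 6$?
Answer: $- \frac{1029065967}{77170396} \approx -13.335$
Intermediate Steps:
$b{\left(Z,M \right)} = -12 + 6 M$ ($b{\left(Z,M \right)} = \left(-2 + M\right) 6 = -12 + 6 M$)
$h{\left(H,W \right)} = 15$
$L = 2836$ ($L = -14 + 95 \left(-12 + 6 \cdot 7\right) = -14 + 95 \left(-12 + 42\right) = -14 + 95 \cdot 30 = -14 + 2850 = 2836$)
$w = -13289$ ($w = 15 - 13304 = -13289$)
$\frac{w}{27211} - \frac{36433}{L} = - \frac{13289}{27211} - \frac{36433}{2836} = - \frac{1029065967}{77170396}$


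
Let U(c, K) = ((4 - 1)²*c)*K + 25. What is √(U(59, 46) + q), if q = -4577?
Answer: √19874 ≈ 140.98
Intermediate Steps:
U(c, K) = 25 + 9*K*c (U(c, K) = (3²*c)*K + 25 = (9*c)*K + 25 = 9*K*c + 25 = 25 + 9*K*c)
√(U(59, 46) + q) = √((25 + 9*46*59) - 4577) = √((25 + 24426) - 4577) = √(24451 - 4577) = √19874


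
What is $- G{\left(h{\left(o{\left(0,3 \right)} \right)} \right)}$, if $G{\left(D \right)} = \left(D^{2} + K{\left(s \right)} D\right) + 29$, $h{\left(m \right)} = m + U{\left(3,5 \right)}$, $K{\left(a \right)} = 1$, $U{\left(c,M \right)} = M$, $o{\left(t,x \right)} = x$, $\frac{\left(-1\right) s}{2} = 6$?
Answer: $-101$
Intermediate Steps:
$s = -12$ ($s = \left(-2\right) 6 = -12$)
$h{\left(m \right)} = 5 + m$ ($h{\left(m \right)} = m + 5 = 5 + m$)
$G{\left(D \right)} = 29 + D + D^{2}$ ($G{\left(D \right)} = \left(D^{2} + 1 D\right) + 29 = \left(D^{2} + D\right) + 29 = \left(D + D^{2}\right) + 29 = 29 + D + D^{2}$)
$- G{\left(h{\left(o{\left(0,3 \right)} \right)} \right)} = - (29 + \left(5 + 3\right) + \left(5 + 3\right)^{2}) = - (29 + 8 + 8^{2}) = - (29 + 8 + 64) = \left(-1\right) 101 = -101$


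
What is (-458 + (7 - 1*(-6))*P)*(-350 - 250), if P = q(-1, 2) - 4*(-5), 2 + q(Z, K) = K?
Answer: 118800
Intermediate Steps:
q(Z, K) = -2 + K
P = 20 (P = (-2 + 2) - 4*(-5) = 0 - 1*(-20) = 0 + 20 = 20)
(-458 + (7 - 1*(-6))*P)*(-350 - 250) = (-458 + (7 - 1*(-6))*20)*(-350 - 250) = (-458 + (7 + 6)*20)*(-600) = (-458 + 13*20)*(-600) = (-458 + 260)*(-600) = -198*(-600) = 118800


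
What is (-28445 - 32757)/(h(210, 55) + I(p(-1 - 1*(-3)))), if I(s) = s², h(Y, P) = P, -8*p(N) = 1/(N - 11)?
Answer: -317271168/285121 ≈ -1112.8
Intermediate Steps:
p(N) = -1/(8*(-11 + N)) (p(N) = -1/(8*(N - 11)) = -1/(8*(-11 + N)))
(-28445 - 32757)/(h(210, 55) + I(p(-1 - 1*(-3)))) = (-28445 - 32757)/(55 + (-1/(-88 + 8*(-1 - 1*(-3))))²) = -61202/(55 + (-1/(-88 + 8*(-1 + 3)))²) = -61202/(55 + (-1/(-88 + 8*2))²) = -61202/(55 + (-1/(-88 + 16))²) = -61202/(55 + (-1/(-72))²) = -61202/(55 + (-1*(-1/72))²) = -61202/(55 + (1/72)²) = -61202/(55 + 1/5184) = -61202/285121/5184 = -61202*5184/285121 = -317271168/285121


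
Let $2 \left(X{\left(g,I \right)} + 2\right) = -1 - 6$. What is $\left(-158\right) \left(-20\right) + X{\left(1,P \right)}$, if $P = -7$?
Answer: $\frac{6309}{2} \approx 3154.5$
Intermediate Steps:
$X{\left(g,I \right)} = - \frac{11}{2}$ ($X{\left(g,I \right)} = -2 + \frac{-1 - 6}{2} = -2 + \frac{1}{2} \left(-7\right) = -2 - \frac{7}{2} = - \frac{11}{2}$)
$\left(-158\right) \left(-20\right) + X{\left(1,P \right)} = \left(-158\right) \left(-20\right) - \frac{11}{2} = 3160 - \frac{11}{2} = \frac{6309}{2}$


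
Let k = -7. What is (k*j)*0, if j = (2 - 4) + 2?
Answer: 0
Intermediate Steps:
j = 0 (j = -2 + 2 = 0)
(k*j)*0 = -7*0*0 = 0*0 = 0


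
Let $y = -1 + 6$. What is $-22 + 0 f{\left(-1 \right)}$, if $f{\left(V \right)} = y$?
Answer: $-22$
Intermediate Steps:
$y = 5$
$f{\left(V \right)} = 5$
$-22 + 0 f{\left(-1 \right)} = -22 + 0 \cdot 5 = -22 + 0 = -22$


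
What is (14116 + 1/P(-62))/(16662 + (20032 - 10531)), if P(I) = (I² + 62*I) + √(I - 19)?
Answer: 14116/26163 - I/235467 ≈ 0.53954 - 4.2469e-6*I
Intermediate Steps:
P(I) = I² + √(-19 + I) + 62*I (P(I) = (I² + 62*I) + √(-19 + I) = I² + √(-19 + I) + 62*I)
(14116 + 1/P(-62))/(16662 + (20032 - 10531)) = (14116 + 1/((-62)² + √(-19 - 62) + 62*(-62)))/(16662 + (20032 - 10531)) = (14116 + 1/(3844 + √(-81) - 3844))/(16662 + 9501) = (14116 + 1/(3844 + 9*I - 3844))/26163 = (14116 + 1/(9*I))*(1/26163) = (14116 - I/9)*(1/26163) = 14116/26163 - I/235467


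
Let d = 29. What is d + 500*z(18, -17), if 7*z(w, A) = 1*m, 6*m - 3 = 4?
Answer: 337/3 ≈ 112.33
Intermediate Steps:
m = 7/6 (m = ½ + (⅙)*4 = ½ + ⅔ = 7/6 ≈ 1.1667)
z(w, A) = ⅙ (z(w, A) = (1*(7/6))/7 = (⅐)*(7/6) = ⅙)
d + 500*z(18, -17) = 29 + 500*(⅙) = 29 + 250/3 = 337/3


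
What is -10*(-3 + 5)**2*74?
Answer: -2960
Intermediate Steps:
-10*(-3 + 5)**2*74 = -10*2**2*74 = -10*4*74 = -40*74 = -2960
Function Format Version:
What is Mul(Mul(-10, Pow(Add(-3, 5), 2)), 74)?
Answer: -2960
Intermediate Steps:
Mul(Mul(-10, Pow(Add(-3, 5), 2)), 74) = Mul(Mul(-10, Pow(2, 2)), 74) = Mul(Mul(-10, 4), 74) = Mul(-40, 74) = -2960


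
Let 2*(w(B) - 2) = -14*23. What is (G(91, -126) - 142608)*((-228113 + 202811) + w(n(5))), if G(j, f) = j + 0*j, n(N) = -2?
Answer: 3628625337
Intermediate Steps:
G(j, f) = j (G(j, f) = j + 0 = j)
w(B) = -159 (w(B) = 2 + (-14*23)/2 = 2 + (½)*(-322) = 2 - 161 = -159)
(G(91, -126) - 142608)*((-228113 + 202811) + w(n(5))) = (91 - 142608)*((-228113 + 202811) - 159) = -142517*(-25302 - 159) = -142517*(-25461) = 3628625337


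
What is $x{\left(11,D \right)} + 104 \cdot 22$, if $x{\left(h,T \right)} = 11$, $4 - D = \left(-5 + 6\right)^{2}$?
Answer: $2299$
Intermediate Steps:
$D = 3$ ($D = 4 - \left(-5 + 6\right)^{2} = 4 - 1^{2} = 4 - 1 = 3$)
$x{\left(11,D \right)} + 104 \cdot 22 = 11 + 104 \cdot 22 = 11 + 2288 = 2299$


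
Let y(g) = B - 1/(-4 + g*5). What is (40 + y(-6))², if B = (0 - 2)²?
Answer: 2241009/1156 ≈ 1938.6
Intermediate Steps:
B = 4 (B = (-2)² = 4)
y(g) = 4 - 1/(-4 + 5*g) (y(g) = 4 - 1/(-4 + g*5) = 4 - 1/(-4 + 5*g))
(40 + y(-6))² = (40 + (-17 + 20*(-6))/(-4 + 5*(-6)))² = (40 + (-17 - 120)/(-4 - 30))² = (40 - 137/(-34))² = (40 - 1/34*(-137))² = (40 + 137/34)² = (1497/34)² = 2241009/1156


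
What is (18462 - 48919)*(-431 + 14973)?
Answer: -442905694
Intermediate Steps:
(18462 - 48919)*(-431 + 14973) = -30457*14542 = -442905694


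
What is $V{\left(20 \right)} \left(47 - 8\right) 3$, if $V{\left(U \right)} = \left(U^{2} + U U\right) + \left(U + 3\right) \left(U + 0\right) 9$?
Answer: $577980$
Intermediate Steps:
$V{\left(U \right)} = 2 U^{2} + 9 U \left(3 + U\right)$ ($V{\left(U \right)} = \left(U^{2} + U^{2}\right) + \left(3 + U\right) U 9 = 2 U^{2} + U \left(3 + U\right) 9 = 2 U^{2} + 9 U \left(3 + U\right)$)
$V{\left(20 \right)} \left(47 - 8\right) 3 = 20 \left(27 + 11 \cdot 20\right) \left(47 - 8\right) 3 = 20 \left(27 + 220\right) 39 \cdot 3 = 20 \cdot 247 \cdot 117 = 4940 \cdot 117 = 577980$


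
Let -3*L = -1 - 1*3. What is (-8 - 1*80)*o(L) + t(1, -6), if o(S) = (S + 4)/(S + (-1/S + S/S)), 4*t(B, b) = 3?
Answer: -22471/76 ≈ -295.67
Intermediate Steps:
t(B, b) = ¾ (t(B, b) = (¼)*3 = ¾)
L = 4/3 (L = -(-1 - 1*3)/3 = -(-1 - 3)/3 = -⅓*(-4) = 4/3 ≈ 1.3333)
o(S) = (4 + S)/(1 + S - 1/S) (o(S) = (4 + S)/(S + (-1/S + 1)) = (4 + S)/(S + (1 - 1/S)) = (4 + S)/(1 + S - 1/S))
(-8 - 1*80)*o(L) + t(1, -6) = (-8 - 1*80)*(4*(4 + 4/3)/(3*(-1 + 4/3 + (4/3)²))) + ¾ = (-8 - 80)*((4/3)*(16/3)/(-1 + 4/3 + 16/9)) + ¾ = -352*16/(3*19/9*3) + ¾ = -352*9*16/(3*19*3) + ¾ = -88*64/19 + ¾ = -5632/19 + ¾ = -22471/76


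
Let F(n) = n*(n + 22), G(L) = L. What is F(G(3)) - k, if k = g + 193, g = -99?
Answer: -19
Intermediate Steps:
k = 94 (k = -99 + 193 = 94)
F(n) = n*(22 + n)
F(G(3)) - k = 3*(22 + 3) - 1*94 = 3*25 - 94 = 75 - 94 = -19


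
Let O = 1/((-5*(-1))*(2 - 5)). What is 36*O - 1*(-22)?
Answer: 98/5 ≈ 19.600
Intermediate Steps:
O = -1/15 (O = 1/(5*(-3)) = 1/(-15) = -1/15 ≈ -0.066667)
36*O - 1*(-22) = 36*(-1/15) - 1*(-22) = -12/5 + 22 = 98/5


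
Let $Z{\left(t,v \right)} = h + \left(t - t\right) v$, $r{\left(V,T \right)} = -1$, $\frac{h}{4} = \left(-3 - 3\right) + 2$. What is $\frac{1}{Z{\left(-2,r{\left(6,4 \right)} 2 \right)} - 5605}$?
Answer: $- \frac{1}{5621} \approx -0.0001779$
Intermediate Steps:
$h = -16$ ($h = 4 \left(\left(-3 - 3\right) + 2\right) = 4 \left(-6 + 2\right) = 4 \left(-4\right) = -16$)
$Z{\left(t,v \right)} = -16$ ($Z{\left(t,v \right)} = -16 + \left(t - t\right) v = -16 + 0 v = -16 + 0 = -16$)
$\frac{1}{Z{\left(-2,r{\left(6,4 \right)} 2 \right)} - 5605} = \frac{1}{-16 - 5605} = \frac{1}{-5621} = - \frac{1}{5621}$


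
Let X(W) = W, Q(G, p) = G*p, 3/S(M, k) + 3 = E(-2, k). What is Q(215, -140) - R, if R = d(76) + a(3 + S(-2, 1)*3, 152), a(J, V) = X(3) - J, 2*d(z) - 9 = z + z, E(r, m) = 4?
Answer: -60343/2 ≈ -30172.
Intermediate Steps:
S(M, k) = 3 (S(M, k) = 3/(-3 + 4) = 3/1 = 3*1 = 3)
d(z) = 9/2 + z (d(z) = 9/2 + (z + z)/2 = 9/2 + (2*z)/2 = 9/2 + z)
a(J, V) = 3 - J
R = 143/2 (R = (9/2 + 76) + (3 - (3 + 3*3)) = 161/2 + (3 - (3 + 9)) = 161/2 + (3 - 1*12) = 161/2 + (3 - 12) = 161/2 - 9 = 143/2 ≈ 71.500)
Q(215, -140) - R = 215*(-140) - 1*143/2 = -30100 - 143/2 = -60343/2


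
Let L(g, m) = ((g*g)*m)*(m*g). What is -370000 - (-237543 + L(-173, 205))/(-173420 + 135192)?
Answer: -3049186243/503 ≈ -6.0620e+6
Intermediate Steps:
L(g, m) = g³*m² (L(g, m) = (g²*m)*(g*m) = (m*g²)*(g*m) = g³*m²)
-370000 - (-237543 + L(-173, 205))/(-173420 + 135192) = -370000 - (-237543 + (-173)³*205²)/(-173420 + 135192) = -370000 - (-237543 - 5177717*42025)/(-38228) = -370000 - (-237543 - 217593556925)*(-1)/38228 = -370000 - (-217593794468)*(-1)/38228 = -370000 - 1*2863076243/503 = -370000 - 2863076243/503 = -3049186243/503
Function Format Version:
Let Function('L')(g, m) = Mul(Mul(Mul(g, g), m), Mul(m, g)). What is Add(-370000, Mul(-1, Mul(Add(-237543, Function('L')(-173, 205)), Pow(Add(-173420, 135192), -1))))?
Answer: Rational(-3049186243, 503) ≈ -6.0620e+6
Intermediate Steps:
Function('L')(g, m) = Mul(Pow(g, 3), Pow(m, 2)) (Function('L')(g, m) = Mul(Mul(Pow(g, 2), m), Mul(g, m)) = Mul(Mul(m, Pow(g, 2)), Mul(g, m)) = Mul(Pow(g, 3), Pow(m, 2)))
Add(-370000, Mul(-1, Mul(Add(-237543, Function('L')(-173, 205)), Pow(Add(-173420, 135192), -1)))) = Add(-370000, Mul(-1, Mul(Add(-237543, Mul(Pow(-173, 3), Pow(205, 2))), Pow(Add(-173420, 135192), -1)))) = Add(-370000, Mul(-1, Mul(Add(-237543, Mul(-5177717, 42025)), Pow(-38228, -1)))) = Add(-370000, Mul(-1, Mul(Add(-237543, -217593556925), Rational(-1, 38228)))) = Add(-370000, Mul(-1, Mul(-217593794468, Rational(-1, 38228)))) = Add(-370000, Mul(-1, Rational(2863076243, 503))) = Add(-370000, Rational(-2863076243, 503)) = Rational(-3049186243, 503)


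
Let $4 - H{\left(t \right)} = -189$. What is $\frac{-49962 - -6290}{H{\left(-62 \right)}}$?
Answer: $- \frac{43672}{193} \approx -226.28$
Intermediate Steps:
$H{\left(t \right)} = 193$ ($H{\left(t \right)} = 4 - -189 = 4 + 189 = 193$)
$\frac{-49962 - -6290}{H{\left(-62 \right)}} = \frac{-49962 - -6290}{193} = \left(-49962 + 6290\right) \frac{1}{193} = \left(-43672\right) \frac{1}{193} = - \frac{43672}{193}$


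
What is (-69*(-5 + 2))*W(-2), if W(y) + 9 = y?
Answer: -2277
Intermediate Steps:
W(y) = -9 + y
(-69*(-5 + 2))*W(-2) = (-69*(-5 + 2))*(-9 - 2) = -69*(-3)*(-11) = -23*(-9)*(-11) = 207*(-11) = -2277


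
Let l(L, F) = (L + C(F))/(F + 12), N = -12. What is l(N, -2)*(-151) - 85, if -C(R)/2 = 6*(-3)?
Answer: -2237/5 ≈ -447.40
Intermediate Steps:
C(R) = 36 (C(R) = -12*(-3) = -2*(-18) = 36)
l(L, F) = (36 + L)/(12 + F) (l(L, F) = (L + 36)/(F + 12) = (36 + L)/(12 + F))
l(N, -2)*(-151) - 85 = ((36 - 12)/(12 - 2))*(-151) - 85 = (24/10)*(-151) - 85 = ((⅒)*24)*(-151) - 85 = (12/5)*(-151) - 85 = -1812/5 - 85 = -2237/5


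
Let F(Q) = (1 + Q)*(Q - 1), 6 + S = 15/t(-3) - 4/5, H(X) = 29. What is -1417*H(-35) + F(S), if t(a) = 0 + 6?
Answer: -4107551/100 ≈ -41076.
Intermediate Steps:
t(a) = 6
S = -43/10 (S = -6 + (15/6 - 4/5) = -6 + (15*(⅙) - 4*⅕) = -6 + (5/2 - ⅘) = -6 + 17/10 = -43/10 ≈ -4.3000)
F(Q) = (1 + Q)*(-1 + Q)
-1417*H(-35) + F(S) = -1417*29 + (-1 + (-43/10)²) = -41093 + (-1 + 1849/100) = -41093 + 1749/100 = -4107551/100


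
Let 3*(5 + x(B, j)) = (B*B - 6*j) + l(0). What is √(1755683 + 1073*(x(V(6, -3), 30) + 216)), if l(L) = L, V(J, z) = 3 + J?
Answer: √1946677 ≈ 1395.2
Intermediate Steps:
x(B, j) = -5 - 2*j + B²/3 (x(B, j) = -5 + ((B*B - 6*j) + 0)/3 = -5 + ((B² - 6*j) + 0)/3 = -5 + (B² - 6*j)/3 = -5 + (-2*j + B²/3) = -5 - 2*j + B²/3)
√(1755683 + 1073*(x(V(6, -3), 30) + 216)) = √(1755683 + 1073*((-5 - 2*30 + (3 + 6)²/3) + 216)) = √(1755683 + 1073*((-5 - 60 + (⅓)*9²) + 216)) = √(1755683 + 1073*((-5 - 60 + (⅓)*81) + 216)) = √(1755683 + 1073*((-5 - 60 + 27) + 216)) = √(1755683 + 1073*(-38 + 216)) = √(1755683 + 1073*178) = √(1755683 + 190994) = √1946677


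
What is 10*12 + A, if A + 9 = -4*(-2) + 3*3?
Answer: 128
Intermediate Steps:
A = 8 (A = -9 + (-4*(-2) + 3*3) = -9 + (8 + 9) = -9 + 17 = 8)
10*12 + A = 10*12 + 8 = 120 + 8 = 128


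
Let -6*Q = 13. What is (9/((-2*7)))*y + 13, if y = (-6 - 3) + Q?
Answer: 565/28 ≈ 20.179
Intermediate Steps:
Q = -13/6 (Q = -⅙*13 = -13/6 ≈ -2.1667)
y = -67/6 (y = (-6 - 3) - 13/6 = -9 - 13/6 = -67/6 ≈ -11.167)
(9/((-2*7)))*y + 13 = (9/((-2*7)))*(-67/6) + 13 = (9/(-14))*(-67/6) + 13 = (9*(-1/14))*(-67/6) + 13 = -9/14*(-67/6) + 13 = 201/28 + 13 = 565/28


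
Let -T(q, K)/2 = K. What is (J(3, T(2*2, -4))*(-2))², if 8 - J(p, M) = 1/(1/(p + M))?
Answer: 36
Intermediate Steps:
T(q, K) = -2*K
J(p, M) = 8 - M - p (J(p, M) = 8 - 1/(1/(p + M)) = 8 - 1/(1/(M + p)) = 8 - (M + p) = 8 + (-M - p) = 8 - M - p)
(J(3, T(2*2, -4))*(-2))² = ((8 - (-2)*(-4) - 1*3)*(-2))² = ((8 - 1*8 - 3)*(-2))² = ((8 - 8 - 3)*(-2))² = (-3*(-2))² = 6² = 36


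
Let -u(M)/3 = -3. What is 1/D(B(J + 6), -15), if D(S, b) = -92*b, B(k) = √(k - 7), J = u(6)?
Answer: 1/1380 ≈ 0.00072464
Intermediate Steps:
u(M) = 9 (u(M) = -3*(-3) = 9)
J = 9
B(k) = √(-7 + k)
1/D(B(J + 6), -15) = 1/(-92*(-15)) = 1/1380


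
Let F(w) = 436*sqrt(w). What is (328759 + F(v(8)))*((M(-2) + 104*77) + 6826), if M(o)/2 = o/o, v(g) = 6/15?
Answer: 4877468524 + 6468496*sqrt(10)/5 ≈ 4.8816e+9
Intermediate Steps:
v(g) = 2/5 (v(g) = 6*(1/15) = 2/5)
M(o) = 2 (M(o) = 2*(o/o) = 2*1 = 2)
(328759 + F(v(8)))*((M(-2) + 104*77) + 6826) = (328759 + 436*sqrt(2/5))*((2 + 104*77) + 6826) = (328759 + 436*(sqrt(10)/5))*((2 + 8008) + 6826) = (328759 + 436*sqrt(10)/5)*(8010 + 6826) = (328759 + 436*sqrt(10)/5)*14836 = 4877468524 + 6468496*sqrt(10)/5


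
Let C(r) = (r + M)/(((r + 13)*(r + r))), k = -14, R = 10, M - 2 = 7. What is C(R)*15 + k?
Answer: -1231/92 ≈ -13.380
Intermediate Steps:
M = 9 (M = 2 + 7 = 9)
C(r) = (9 + r)/(2*r*(13 + r)) (C(r) = (r + 9)/(((r + 13)*(r + r))) = (9 + r)/(((13 + r)*(2*r))) = (9 + r)/((2*r*(13 + r))) = (9 + r)*(1/(2*r*(13 + r))) = (9 + r)/(2*r*(13 + r)))
C(R)*15 + k = ((½)*(9 + 10)/(10*(13 + 10)))*15 - 14 = ((½)*(⅒)*19/23)*15 - 14 = ((½)*(⅒)*(1/23)*19)*15 - 14 = (19/460)*15 - 14 = 57/92 - 14 = -1231/92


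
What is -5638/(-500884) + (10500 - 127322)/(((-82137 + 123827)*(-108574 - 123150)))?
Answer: 6815603500241/604853340878380 ≈ 0.011268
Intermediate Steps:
-5638/(-500884) + (10500 - 127322)/(((-82137 + 123827)*(-108574 - 123150))) = -5638*(-1/500884) - 116822/(41690*(-231724)) = 2819/250442 - 116822/(-9660573560) = 2819/250442 - 116822*(-1/9660573560) = 2819/250442 + 58411/4830286780 = 6815603500241/604853340878380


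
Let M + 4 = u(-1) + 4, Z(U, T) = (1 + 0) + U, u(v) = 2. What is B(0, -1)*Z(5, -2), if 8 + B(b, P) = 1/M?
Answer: -45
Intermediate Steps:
Z(U, T) = 1 + U
M = 2 (M = -4 + (2 + 4) = -4 + 6 = 2)
B(b, P) = -15/2 (B(b, P) = -8 + 1/2 = -8 + ½ = -15/2)
B(0, -1)*Z(5, -2) = -15*(1 + 5)/2 = -15/2*6 = -45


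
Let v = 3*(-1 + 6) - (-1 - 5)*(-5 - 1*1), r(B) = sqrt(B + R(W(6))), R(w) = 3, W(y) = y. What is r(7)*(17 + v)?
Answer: -4*sqrt(10) ≈ -12.649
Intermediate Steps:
r(B) = sqrt(3 + B) (r(B) = sqrt(B + 3) = sqrt(3 + B))
v = -21 (v = 3*5 - (-6)*(-5 - 1) = 15 - (-6)*(-6) = 15 - 1*36 = 15 - 36 = -21)
r(7)*(17 + v) = sqrt(3 + 7)*(17 - 21) = sqrt(10)*(-4) = -4*sqrt(10)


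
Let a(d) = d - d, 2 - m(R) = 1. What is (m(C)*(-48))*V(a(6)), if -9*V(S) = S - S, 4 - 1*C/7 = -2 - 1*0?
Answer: 0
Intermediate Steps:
C = 42 (C = 28 - 7*(-2 - 1*0) = 28 - 7*(-2 + 0) = 28 - 7*(-2) = 28 + 14 = 42)
m(R) = 1 (m(R) = 2 - 1*1 = 2 - 1 = 1)
a(d) = 0
V(S) = 0 (V(S) = -(S - S)/9 = -⅑*0 = 0)
(m(C)*(-48))*V(a(6)) = (1*(-48))*0 = -48*0 = 0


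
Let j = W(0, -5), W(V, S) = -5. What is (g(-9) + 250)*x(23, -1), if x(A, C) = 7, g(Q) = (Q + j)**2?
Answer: 3122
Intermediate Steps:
j = -5
g(Q) = (-5 + Q)**2 (g(Q) = (Q - 5)**2 = (-5 + Q)**2)
(g(-9) + 250)*x(23, -1) = ((-5 - 9)**2 + 250)*7 = ((-14)**2 + 250)*7 = (196 + 250)*7 = 446*7 = 3122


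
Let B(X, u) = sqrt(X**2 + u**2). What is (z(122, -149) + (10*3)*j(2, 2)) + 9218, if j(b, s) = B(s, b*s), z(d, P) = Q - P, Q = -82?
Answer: 9285 + 60*sqrt(5) ≈ 9419.2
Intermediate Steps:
z(d, P) = -82 - P
j(b, s) = sqrt(s**2 + b**2*s**2) (j(b, s) = sqrt(s**2 + (b*s)**2) = sqrt(s**2 + b**2*s**2))
(z(122, -149) + (10*3)*j(2, 2)) + 9218 = ((-82 - 1*(-149)) + (10*3)*sqrt(2**2*(1 + 2**2))) + 9218 = ((-82 + 149) + 30*sqrt(4*(1 + 4))) + 9218 = (67 + 30*sqrt(4*5)) + 9218 = (67 + 30*sqrt(20)) + 9218 = (67 + 30*(2*sqrt(5))) + 9218 = (67 + 60*sqrt(5)) + 9218 = 9285 + 60*sqrt(5)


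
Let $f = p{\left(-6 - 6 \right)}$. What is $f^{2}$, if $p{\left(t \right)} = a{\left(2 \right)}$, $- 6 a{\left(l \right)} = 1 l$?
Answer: $\frac{1}{9} \approx 0.11111$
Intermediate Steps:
$a{\left(l \right)} = - \frac{l}{6}$ ($a{\left(l \right)} = - \frac{1 l}{6} = - \frac{l}{6}$)
$p{\left(t \right)} = - \frac{1}{3}$ ($p{\left(t \right)} = \left(- \frac{1}{6}\right) 2 = - \frac{1}{3}$)
$f = - \frac{1}{3} \approx -0.33333$
$f^{2} = \left(- \frac{1}{3}\right)^{2} = \frac{1}{9}$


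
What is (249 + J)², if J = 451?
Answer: 490000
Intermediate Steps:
(249 + J)² = (249 + 451)² = 700² = 490000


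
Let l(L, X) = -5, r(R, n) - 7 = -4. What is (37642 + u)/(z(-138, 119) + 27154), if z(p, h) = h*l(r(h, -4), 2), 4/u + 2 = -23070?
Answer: 217119055/153192312 ≈ 1.4173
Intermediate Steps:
r(R, n) = 3 (r(R, n) = 7 - 4 = 3)
u = -1/5768 (u = 4/(-2 - 23070) = 4/(-23072) = 4*(-1/23072) = -1/5768 ≈ -0.00017337)
z(p, h) = -5*h (z(p, h) = h*(-5) = -5*h)
(37642 + u)/(z(-138, 119) + 27154) = (37642 - 1/5768)/(-5*119 + 27154) = 217119055/(5768*(-595 + 27154)) = (217119055/5768)/26559 = (217119055/5768)*(1/26559) = 217119055/153192312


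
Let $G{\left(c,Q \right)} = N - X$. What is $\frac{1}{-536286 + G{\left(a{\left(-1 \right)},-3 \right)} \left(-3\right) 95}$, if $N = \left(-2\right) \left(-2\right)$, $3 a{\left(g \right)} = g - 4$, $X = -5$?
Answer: $- \frac{1}{538851} \approx -1.8558 \cdot 10^{-6}$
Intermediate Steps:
$a{\left(g \right)} = - \frac{4}{3} + \frac{g}{3}$ ($a{\left(g \right)} = \frac{g - 4}{3} = \frac{-4 + g}{3} = - \frac{4}{3} + \frac{g}{3}$)
$N = 4$
$G{\left(c,Q \right)} = 9$ ($G{\left(c,Q \right)} = 4 - -5 = 4 + 5 = 9$)
$\frac{1}{-536286 + G{\left(a{\left(-1 \right)},-3 \right)} \left(-3\right) 95} = \frac{1}{-536286 + 9 \left(-3\right) 95} = \frac{1}{-536286 - 2565} = \frac{1}{-538851} = - \frac{1}{538851}$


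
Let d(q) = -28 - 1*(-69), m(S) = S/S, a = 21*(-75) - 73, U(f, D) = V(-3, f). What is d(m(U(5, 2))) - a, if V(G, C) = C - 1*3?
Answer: 1689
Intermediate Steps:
V(G, C) = -3 + C (V(G, C) = C - 3 = -3 + C)
U(f, D) = -3 + f
a = -1648 (a = -1575 - 73 = -1648)
m(S) = 1
d(q) = 41 (d(q) = -28 + 69 = 41)
d(m(U(5, 2))) - a = 41 - 1*(-1648) = 41 + 1648 = 1689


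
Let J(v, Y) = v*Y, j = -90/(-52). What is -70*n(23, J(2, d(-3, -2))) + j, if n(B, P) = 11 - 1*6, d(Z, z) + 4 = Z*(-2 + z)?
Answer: -9055/26 ≈ -348.27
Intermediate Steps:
d(Z, z) = -4 + Z*(-2 + z)
j = 45/26 (j = -90*(-1/52) = 45/26 ≈ 1.7308)
J(v, Y) = Y*v
n(B, P) = 5 (n(B, P) = 11 - 6 = 5)
-70*n(23, J(2, d(-3, -2))) + j = -70*5 + 45/26 = -350 + 45/26 = -9055/26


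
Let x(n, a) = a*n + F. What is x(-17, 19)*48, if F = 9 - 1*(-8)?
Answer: -14688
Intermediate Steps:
F = 17 (F = 9 + 8 = 17)
x(n, a) = 17 + a*n (x(n, a) = a*n + 17 = 17 + a*n)
x(-17, 19)*48 = (17 + 19*(-17))*48 = (17 - 323)*48 = -306*48 = -14688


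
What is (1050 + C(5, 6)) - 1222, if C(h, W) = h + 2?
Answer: -165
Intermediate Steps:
C(h, W) = 2 + h
(1050 + C(5, 6)) - 1222 = (1050 + (2 + 5)) - 1222 = (1050 + 7) - 1222 = 1057 - 1222 = -165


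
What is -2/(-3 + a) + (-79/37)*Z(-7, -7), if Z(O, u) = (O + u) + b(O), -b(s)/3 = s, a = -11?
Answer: -3834/259 ≈ -14.803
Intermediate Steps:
b(s) = -3*s
Z(O, u) = u - 2*O (Z(O, u) = (O + u) - 3*O = u - 2*O)
-2/(-3 + a) + (-79/37)*Z(-7, -7) = -2/(-3 - 11) + (-79/37)*(-7 - 2*(-7)) = -2/(-14) + (-79*1/37)*(-7 + 14) = -1/14*(-2) - 79/37*7 = ⅐ - 553/37 = -3834/259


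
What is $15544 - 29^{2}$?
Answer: $14703$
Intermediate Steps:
$15544 - 29^{2} = 15544 - 841 = 14703$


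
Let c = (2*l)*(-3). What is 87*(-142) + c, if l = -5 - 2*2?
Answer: -12300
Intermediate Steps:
l = -9 (l = -5 - 4 = -9)
c = 54 (c = (2*(-9))*(-3) = -18*(-3) = 54)
87*(-142) + c = 87*(-142) + 54 = -12354 + 54 = -12300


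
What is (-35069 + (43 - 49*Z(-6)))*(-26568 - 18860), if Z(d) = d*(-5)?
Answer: 1657940288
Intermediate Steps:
Z(d) = -5*d
(-35069 + (43 - 49*Z(-6)))*(-26568 - 18860) = (-35069 + (43 - (-245)*(-6)))*(-26568 - 18860) = (-35069 + (43 - 49*30))*(-45428) = (-35069 + (43 - 1470))*(-45428) = (-35069 - 1427)*(-45428) = -36496*(-45428) = 1657940288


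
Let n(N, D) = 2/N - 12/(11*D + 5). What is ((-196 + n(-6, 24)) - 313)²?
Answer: 168976900624/651249 ≈ 2.5947e+5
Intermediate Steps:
n(N, D) = -12/(5 + 11*D) + 2/N (n(N, D) = 2/N - 12/(5 + 11*D) = -12/(5 + 11*D) + 2/N)
((-196 + n(-6, 24)) - 313)² = ((-196 + 2*(5 - 6*(-6) + 11*24)/(-6*(5 + 11*24))) - 313)² = ((-196 + 2*(-⅙)*(5 + 36 + 264)/(5 + 264)) - 313)² = ((-196 + 2*(-⅙)*305/269) - 313)² = ((-196 + 2*(-⅙)*(1/269)*305) - 313)² = ((-196 - 305/807) - 313)² = (-158477/807 - 313)² = (-411068/807)² = 168976900624/651249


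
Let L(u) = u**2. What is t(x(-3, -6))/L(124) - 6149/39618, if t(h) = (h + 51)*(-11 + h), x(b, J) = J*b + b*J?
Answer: -135127/9825264 ≈ -0.013753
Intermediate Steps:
x(b, J) = 2*J*b (x(b, J) = J*b + J*b = 2*J*b)
t(h) = (-11 + h)*(51 + h) (t(h) = (51 + h)*(-11 + h) = (-11 + h)*(51 + h))
t(x(-3, -6))/L(124) - 6149/39618 = (-561 + (2*(-6)*(-3))**2 + 40*(2*(-6)*(-3)))/(124**2) - 6149/39618 = (-561 + 36**2 + 40*36)/15376 - 6149*1/39618 = (-561 + 1296 + 1440)*(1/15376) - 6149/39618 = 2175*(1/15376) - 6149/39618 = 2175/15376 - 6149/39618 = -135127/9825264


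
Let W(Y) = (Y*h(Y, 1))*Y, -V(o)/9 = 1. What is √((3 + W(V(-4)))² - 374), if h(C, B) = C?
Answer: √526702 ≈ 725.74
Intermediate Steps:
V(o) = -9 (V(o) = -9*1 = -9)
W(Y) = Y³ (W(Y) = (Y*Y)*Y = Y²*Y = Y³)
√((3 + W(V(-4)))² - 374) = √((3 + (-9)³)² - 374) = √((3 - 729)² - 374) = √((-726)² - 374) = √(527076 - 374) = √526702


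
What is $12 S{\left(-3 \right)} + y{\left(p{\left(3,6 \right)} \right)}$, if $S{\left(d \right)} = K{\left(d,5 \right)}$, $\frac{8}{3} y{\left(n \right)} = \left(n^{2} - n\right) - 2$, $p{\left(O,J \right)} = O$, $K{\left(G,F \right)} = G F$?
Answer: $- \frac{357}{2} \approx -178.5$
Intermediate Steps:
$K{\left(G,F \right)} = F G$
$y{\left(n \right)} = - \frac{3}{4} - \frac{3 n}{8} + \frac{3 n^{2}}{8}$ ($y{\left(n \right)} = \frac{3 \left(\left(n^{2} - n\right) - 2\right)}{8} = \frac{3 \left(-2 + n^{2} - n\right)}{8} = - \frac{3}{4} - \frac{3 n}{8} + \frac{3 n^{2}}{8}$)
$S{\left(d \right)} = 5 d$
$12 S{\left(-3 \right)} + y{\left(p{\left(3,6 \right)} \right)} = 12 \cdot 5 \left(-3\right) - \left(\frac{15}{8} - \frac{27}{8}\right) = 12 \left(-15\right) - - \frac{3}{2} = -180 - - \frac{3}{2} = -180 + \frac{3}{2} = - \frac{357}{2}$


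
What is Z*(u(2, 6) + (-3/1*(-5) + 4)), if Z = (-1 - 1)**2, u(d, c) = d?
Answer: 84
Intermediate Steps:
Z = 4 (Z = (-2)**2 = 4)
Z*(u(2, 6) + (-3/1*(-5) + 4)) = 4*(2 + (-3/1*(-5) + 4)) = 4*(2 + (-3*1*(-5) + 4)) = 4*(2 + (-3*(-5) + 4)) = 4*(2 + (15 + 4)) = 4*(2 + 19) = 4*21 = 84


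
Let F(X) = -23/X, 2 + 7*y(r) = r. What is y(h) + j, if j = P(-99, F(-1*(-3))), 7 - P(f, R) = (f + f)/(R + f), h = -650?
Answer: -98559/1120 ≈ -87.999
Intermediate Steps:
y(r) = -2/7 + r/7
P(f, R) = 7 - 2*f/(R + f) (P(f, R) = 7 - (f + f)/(R + f) = 7 - 2*f/(R + f))
j = 823/160 (j = (5*(-99) + 7*(-23/((-1*(-3)))))/(-23/((-1*(-3))) - 99) = (-495 + 7*(-23/3))/(-23/3 - 99) = (-495 - 161/3)/(-320/3) = -3/320*(-1646/3) = 823/160 ≈ 5.1438)
y(h) + j = (-2/7 + (⅐)*(-650)) + 823/160 = (-2/7 - 650/7) + 823/160 = -652/7 + 823/160 = -98559/1120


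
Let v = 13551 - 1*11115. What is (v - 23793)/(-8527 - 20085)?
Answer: 21357/28612 ≈ 0.74644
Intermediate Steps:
v = 2436 (v = 13551 - 11115 = 2436)
(v - 23793)/(-8527 - 20085) = (2436 - 23793)/(-8527 - 20085) = -21357/(-28612) = -21357*(-1/28612) = 21357/28612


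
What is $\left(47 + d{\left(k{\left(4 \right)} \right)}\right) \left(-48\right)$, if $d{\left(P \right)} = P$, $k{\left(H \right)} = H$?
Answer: $-2448$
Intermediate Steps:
$\left(47 + d{\left(k{\left(4 \right)} \right)}\right) \left(-48\right) = \left(47 + 4\right) \left(-48\right) = 51 \left(-48\right) = -2448$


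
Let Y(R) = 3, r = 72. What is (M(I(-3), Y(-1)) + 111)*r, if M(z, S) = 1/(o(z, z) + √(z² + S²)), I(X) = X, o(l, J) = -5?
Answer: 55584/7 - 216*√2/7 ≈ 7896.9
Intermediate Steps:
M(z, S) = 1/(-5 + √(S² + z²)) (M(z, S) = 1/(-5 + √(z² + S²)) = 1/(-5 + √(S² + z²)))
(M(I(-3), Y(-1)) + 111)*r = (1/(-5 + √(3² + (-3)²)) + 111)*72 = (1/(-5 + √(9 + 9)) + 111)*72 = (1/(-5 + √18) + 111)*72 = (1/(-5 + 3*√2) + 111)*72 = (111 + 1/(-5 + 3*√2))*72 = 7992 + 72/(-5 + 3*√2)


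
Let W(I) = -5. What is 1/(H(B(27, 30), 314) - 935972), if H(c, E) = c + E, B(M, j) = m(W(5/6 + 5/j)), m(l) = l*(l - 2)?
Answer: -1/935623 ≈ -1.0688e-6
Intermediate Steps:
m(l) = l*(-2 + l)
B(M, j) = 35 (B(M, j) = -5*(-2 - 5) = -5*(-7) = 35)
H(c, E) = E + c
1/(H(B(27, 30), 314) - 935972) = 1/((314 + 35) - 935972) = 1/(349 - 935972) = 1/(-935623) = -1/935623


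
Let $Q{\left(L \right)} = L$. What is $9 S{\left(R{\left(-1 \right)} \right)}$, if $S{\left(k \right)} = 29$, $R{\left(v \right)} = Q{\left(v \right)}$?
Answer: $261$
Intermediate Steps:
$R{\left(v \right)} = v$
$9 S{\left(R{\left(-1 \right)} \right)} = 9 \cdot 29 = 261$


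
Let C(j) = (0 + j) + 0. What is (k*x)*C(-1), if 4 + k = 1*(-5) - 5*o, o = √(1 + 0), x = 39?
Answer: 546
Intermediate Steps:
o = 1 (o = √1 = 1)
C(j) = j (C(j) = j + 0 = j)
k = -14 (k = -4 + (1*(-5) - 5*1) = -4 + (-5 - 5) = -4 - 10 = -14)
(k*x)*C(-1) = -14*39*(-1) = -546*(-1) = 546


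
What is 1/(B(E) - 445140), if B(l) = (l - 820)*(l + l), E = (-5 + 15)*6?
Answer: -1/536340 ≈ -1.8645e-6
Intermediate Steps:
E = 60 (E = 10*6 = 60)
B(l) = 2*l*(-820 + l) (B(l) = (-820 + l)*(2*l) = 2*l*(-820 + l))
1/(B(E) - 445140) = 1/(2*60*(-820 + 60) - 445140) = 1/(2*60*(-760) - 445140) = 1/(-91200 - 445140) = 1/(-536340) = -1/536340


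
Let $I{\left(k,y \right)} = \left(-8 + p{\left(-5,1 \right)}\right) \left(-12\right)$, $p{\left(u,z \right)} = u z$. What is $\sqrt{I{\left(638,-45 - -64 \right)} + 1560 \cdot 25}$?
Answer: $2 \sqrt{9789} \approx 197.88$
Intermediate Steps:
$I{\left(k,y \right)} = 156$ ($I{\left(k,y \right)} = \left(-8 - 5\right) \left(-12\right) = \left(-13\right) \left(-12\right) = 156$)
$\sqrt{I{\left(638,-45 - -64 \right)} + 1560 \cdot 25} = \sqrt{156 + 1560 \cdot 25} = \sqrt{156 + 39000} = \sqrt{39156} = 2 \sqrt{9789}$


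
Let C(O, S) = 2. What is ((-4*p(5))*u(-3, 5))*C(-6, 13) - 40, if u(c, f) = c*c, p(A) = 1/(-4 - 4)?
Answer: -31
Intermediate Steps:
p(A) = -⅛ (p(A) = 1/(-8) = -⅛)
u(c, f) = c²
((-4*p(5))*u(-3, 5))*C(-6, 13) - 40 = (-4*(-⅛)*(-3)²)*2 - 40 = ((½)*9)*2 - 40 = (9/2)*2 - 40 = 9 - 40 = -31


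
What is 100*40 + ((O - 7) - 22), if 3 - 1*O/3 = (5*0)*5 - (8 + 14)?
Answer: 4046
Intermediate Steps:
O = 75 (O = 9 - 3*((5*0)*5 - (8 + 14)) = 9 - 3*(0*5 - 1*22) = 9 - 3*(0 - 22) = 9 - 3*(-22) = 9 + 66 = 75)
100*40 + ((O - 7) - 22) = 100*40 + ((75 - 7) - 22) = 4000 + (68 - 22) = 4000 + 46 = 4046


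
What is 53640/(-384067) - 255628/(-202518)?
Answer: 43657606778/38890240353 ≈ 1.1226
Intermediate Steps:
53640/(-384067) - 255628/(-202518) = 53640*(-1/384067) - 255628*(-1/202518) = -53640/384067 + 127814/101259 = 43657606778/38890240353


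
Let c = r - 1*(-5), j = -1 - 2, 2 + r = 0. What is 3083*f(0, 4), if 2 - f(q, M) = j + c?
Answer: 6166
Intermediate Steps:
r = -2 (r = -2 + 0 = -2)
j = -3
c = 3 (c = -2 - 1*(-5) = -2 + 5 = 3)
f(q, M) = 2 (f(q, M) = 2 - (-3 + 3) = 2 - 1*0 = 2 + 0 = 2)
3083*f(0, 4) = 3083*2 = 6166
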